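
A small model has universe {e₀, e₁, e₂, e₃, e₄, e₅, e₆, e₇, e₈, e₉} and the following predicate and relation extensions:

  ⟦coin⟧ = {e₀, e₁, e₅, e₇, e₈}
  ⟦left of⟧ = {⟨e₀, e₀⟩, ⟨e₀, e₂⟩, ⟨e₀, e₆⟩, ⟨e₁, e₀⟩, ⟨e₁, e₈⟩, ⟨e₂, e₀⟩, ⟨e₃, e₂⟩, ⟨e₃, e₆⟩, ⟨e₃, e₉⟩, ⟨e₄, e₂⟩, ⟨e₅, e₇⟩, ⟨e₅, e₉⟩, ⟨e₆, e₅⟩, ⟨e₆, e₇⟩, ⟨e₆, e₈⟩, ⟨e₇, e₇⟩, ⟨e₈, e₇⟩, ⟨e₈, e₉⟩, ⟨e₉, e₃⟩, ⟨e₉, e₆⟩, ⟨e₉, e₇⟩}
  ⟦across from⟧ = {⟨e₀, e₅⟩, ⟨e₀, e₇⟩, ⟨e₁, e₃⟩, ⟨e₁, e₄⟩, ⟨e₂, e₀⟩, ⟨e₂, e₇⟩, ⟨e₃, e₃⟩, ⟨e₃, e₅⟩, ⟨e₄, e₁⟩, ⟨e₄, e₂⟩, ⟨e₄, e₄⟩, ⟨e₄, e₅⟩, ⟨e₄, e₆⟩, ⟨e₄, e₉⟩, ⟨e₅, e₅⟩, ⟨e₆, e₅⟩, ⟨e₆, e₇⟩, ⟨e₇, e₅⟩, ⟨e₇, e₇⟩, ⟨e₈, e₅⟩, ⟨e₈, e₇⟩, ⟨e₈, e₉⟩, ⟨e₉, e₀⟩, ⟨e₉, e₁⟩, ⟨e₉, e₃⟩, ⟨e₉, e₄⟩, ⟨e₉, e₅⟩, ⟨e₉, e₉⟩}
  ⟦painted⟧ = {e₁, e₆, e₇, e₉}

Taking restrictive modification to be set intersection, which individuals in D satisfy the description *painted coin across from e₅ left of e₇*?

{e₇}

⟦across from e₅⟧ = {x : ⟨x, e₅⟩ ∈ ⟦across from⟧} = {e₀, e₃, e₄, e₅, e₆, e₇, e₈, e₉}
⟦left of e₇⟧ = {x : ⟨x, e₇⟩ ∈ ⟦left of⟧} = {e₅, e₆, e₇, e₈, e₉}
⟦coin⟧ = {e₀, e₁, e₅, e₇, e₈}
… ∩ ⟦across from e₅⟧ = {e₀, e₁, e₅, e₇, e₈} ∩ {e₀, e₃, e₄, e₅, e₆, e₇, e₈, e₉} = {e₀, e₅, e₇, e₈}
… ∩ ⟦left of e₇⟧ = {e₀, e₅, e₇, e₈} ∩ {e₅, e₆, e₇, e₈, e₉} = {e₅, e₇, e₈}
… ∩ ⟦painted⟧ = {e₅, e₇, e₈} ∩ {e₁, e₆, e₇, e₉} = {e₇}
So ⟦painted coin across from e₅ left of e₇⟧ = {e₇}.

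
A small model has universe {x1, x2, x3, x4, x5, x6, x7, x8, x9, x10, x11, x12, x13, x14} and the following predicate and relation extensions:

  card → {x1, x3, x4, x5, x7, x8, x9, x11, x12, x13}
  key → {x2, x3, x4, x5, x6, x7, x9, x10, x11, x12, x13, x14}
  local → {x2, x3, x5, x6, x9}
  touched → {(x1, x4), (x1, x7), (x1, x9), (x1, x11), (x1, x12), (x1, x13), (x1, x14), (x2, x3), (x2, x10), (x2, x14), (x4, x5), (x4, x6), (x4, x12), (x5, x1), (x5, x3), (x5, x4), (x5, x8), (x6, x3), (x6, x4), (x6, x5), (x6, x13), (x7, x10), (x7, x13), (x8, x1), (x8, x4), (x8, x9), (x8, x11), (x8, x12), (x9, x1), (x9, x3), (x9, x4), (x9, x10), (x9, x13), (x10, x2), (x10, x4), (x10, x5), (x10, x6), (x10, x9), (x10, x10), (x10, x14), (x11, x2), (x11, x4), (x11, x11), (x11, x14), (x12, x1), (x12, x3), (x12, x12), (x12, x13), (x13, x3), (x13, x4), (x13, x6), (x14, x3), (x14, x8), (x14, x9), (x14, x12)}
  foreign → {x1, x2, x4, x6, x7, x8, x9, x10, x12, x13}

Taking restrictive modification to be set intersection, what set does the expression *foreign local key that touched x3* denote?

{x2, x6, x9}

⟦that touched x3⟧ = {x : ⟨x, x3⟩ ∈ ⟦touched⟧} = {x2, x5, x6, x9, x12, x13, x14}
⟦key⟧ = {x2, x3, x4, x5, x6, x7, x9, x10, x11, x12, x13, x14}
… ∩ ⟦that touched x3⟧ = {x2, x3, x4, x5, x6, x7, x9, x10, x11, x12, x13, x14} ∩ {x2, x5, x6, x9, x12, x13, x14} = {x2, x5, x6, x9, x12, x13, x14}
… ∩ ⟦foreign⟧ = {x2, x5, x6, x9, x12, x13, x14} ∩ {x1, x2, x4, x6, x7, x8, x9, x10, x12, x13} = {x2, x6, x9, x12, x13}
… ∩ ⟦local⟧ = {x2, x6, x9, x12, x13} ∩ {x2, x3, x5, x6, x9} = {x2, x6, x9}
So ⟦foreign local key that touched x3⟧ = {x2, x6, x9}.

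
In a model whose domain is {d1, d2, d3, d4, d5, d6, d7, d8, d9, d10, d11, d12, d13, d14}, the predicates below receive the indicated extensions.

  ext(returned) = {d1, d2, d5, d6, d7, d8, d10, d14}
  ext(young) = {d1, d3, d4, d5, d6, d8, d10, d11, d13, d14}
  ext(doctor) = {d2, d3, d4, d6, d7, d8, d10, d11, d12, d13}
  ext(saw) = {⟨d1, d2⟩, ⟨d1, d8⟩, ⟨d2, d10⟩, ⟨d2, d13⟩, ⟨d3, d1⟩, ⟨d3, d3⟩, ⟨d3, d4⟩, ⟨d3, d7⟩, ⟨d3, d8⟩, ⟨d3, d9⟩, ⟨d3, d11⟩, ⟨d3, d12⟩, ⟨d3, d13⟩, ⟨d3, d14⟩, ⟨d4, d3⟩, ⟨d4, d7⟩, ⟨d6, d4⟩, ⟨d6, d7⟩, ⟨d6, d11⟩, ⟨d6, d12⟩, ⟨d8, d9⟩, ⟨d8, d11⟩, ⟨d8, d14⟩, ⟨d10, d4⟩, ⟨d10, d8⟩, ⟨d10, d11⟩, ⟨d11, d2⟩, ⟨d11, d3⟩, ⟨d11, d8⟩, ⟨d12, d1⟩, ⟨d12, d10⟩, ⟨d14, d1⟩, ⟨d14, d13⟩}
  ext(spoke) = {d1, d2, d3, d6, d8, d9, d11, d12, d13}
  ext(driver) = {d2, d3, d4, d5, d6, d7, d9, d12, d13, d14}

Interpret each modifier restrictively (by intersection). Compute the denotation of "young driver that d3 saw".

⟦that d3 saw⟧ = {x : ⟨d3, x⟩ ∈ ⟦saw⟧} = {d1, d3, d4, d7, d8, d9, d11, d12, d13, d14}
⟦driver⟧ = {d2, d3, d4, d5, d6, d7, d9, d12, d13, d14}
… ∩ ⟦that d3 saw⟧ = {d2, d3, d4, d5, d6, d7, d9, d12, d13, d14} ∩ {d1, d3, d4, d7, d8, d9, d11, d12, d13, d14} = {d3, d4, d7, d9, d12, d13, d14}
… ∩ ⟦young⟧ = {d3, d4, d7, d9, d12, d13, d14} ∩ {d1, d3, d4, d5, d6, d8, d10, d11, d13, d14} = {d3, d4, d13, d14}
So ⟦young driver that d3 saw⟧ = {d3, d4, d13, d14}.

{d3, d4, d13, d14}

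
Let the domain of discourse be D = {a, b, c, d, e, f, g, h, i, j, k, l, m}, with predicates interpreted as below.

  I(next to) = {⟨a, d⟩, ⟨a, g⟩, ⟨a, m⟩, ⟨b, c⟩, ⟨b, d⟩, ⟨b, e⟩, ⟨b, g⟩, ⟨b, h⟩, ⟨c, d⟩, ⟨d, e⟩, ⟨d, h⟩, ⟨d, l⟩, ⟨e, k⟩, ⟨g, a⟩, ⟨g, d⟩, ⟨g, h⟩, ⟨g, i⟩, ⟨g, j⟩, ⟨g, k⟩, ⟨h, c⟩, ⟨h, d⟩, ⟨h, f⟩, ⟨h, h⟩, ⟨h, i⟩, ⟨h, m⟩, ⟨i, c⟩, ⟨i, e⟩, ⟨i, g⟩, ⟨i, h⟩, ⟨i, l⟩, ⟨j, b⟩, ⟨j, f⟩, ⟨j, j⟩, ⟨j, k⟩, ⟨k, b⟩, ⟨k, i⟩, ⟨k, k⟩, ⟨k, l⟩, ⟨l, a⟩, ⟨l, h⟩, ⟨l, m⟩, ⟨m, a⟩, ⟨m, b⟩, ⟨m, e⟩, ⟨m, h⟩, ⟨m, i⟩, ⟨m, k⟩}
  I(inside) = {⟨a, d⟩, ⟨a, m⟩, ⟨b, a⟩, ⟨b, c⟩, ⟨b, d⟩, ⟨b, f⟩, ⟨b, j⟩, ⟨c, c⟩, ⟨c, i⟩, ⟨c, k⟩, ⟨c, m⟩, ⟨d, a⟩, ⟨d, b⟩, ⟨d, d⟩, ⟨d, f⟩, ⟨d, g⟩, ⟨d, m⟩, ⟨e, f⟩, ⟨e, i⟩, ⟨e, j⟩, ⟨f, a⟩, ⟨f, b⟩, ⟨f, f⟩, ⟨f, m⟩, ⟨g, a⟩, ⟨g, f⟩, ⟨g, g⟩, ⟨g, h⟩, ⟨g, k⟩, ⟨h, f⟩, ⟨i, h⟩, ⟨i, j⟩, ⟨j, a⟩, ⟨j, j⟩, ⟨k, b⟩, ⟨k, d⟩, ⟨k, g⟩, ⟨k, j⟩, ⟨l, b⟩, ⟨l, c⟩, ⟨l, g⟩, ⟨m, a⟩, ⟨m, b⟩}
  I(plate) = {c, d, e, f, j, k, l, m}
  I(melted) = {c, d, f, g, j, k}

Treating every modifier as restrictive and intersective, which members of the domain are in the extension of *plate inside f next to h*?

{d}

⟦inside f⟧ = {x : ⟨x, f⟩ ∈ ⟦inside⟧} = {b, d, e, f, g, h}
⟦next to h⟧ = {x : ⟨x, h⟩ ∈ ⟦next to⟧} = {b, d, g, h, i, l, m}
⟦plate⟧ = {c, d, e, f, j, k, l, m}
… ∩ ⟦inside f⟧ = {c, d, e, f, j, k, l, m} ∩ {b, d, e, f, g, h} = {d, e, f}
… ∩ ⟦next to h⟧ = {d, e, f} ∩ {b, d, g, h, i, l, m} = {d}
So ⟦plate inside f next to h⟧ = {d}.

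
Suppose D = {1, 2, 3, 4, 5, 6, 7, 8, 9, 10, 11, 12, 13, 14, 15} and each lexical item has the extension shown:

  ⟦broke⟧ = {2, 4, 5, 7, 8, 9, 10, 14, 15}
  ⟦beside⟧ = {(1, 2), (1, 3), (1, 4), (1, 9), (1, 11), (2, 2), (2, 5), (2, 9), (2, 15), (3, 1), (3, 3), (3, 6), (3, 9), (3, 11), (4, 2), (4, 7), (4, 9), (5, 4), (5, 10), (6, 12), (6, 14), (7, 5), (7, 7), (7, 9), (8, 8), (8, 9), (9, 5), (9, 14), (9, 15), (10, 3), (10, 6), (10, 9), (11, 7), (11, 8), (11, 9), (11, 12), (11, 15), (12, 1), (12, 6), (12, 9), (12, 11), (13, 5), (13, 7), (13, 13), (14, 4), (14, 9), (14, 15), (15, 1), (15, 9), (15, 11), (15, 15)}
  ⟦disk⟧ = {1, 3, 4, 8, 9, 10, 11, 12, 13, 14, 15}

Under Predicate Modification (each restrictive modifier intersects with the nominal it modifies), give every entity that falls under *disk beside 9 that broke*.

{4, 8, 10, 14, 15}

⟦beside 9⟧ = {x : ⟨x, 9⟩ ∈ ⟦beside⟧} = {1, 2, 3, 4, 7, 8, 10, 11, 12, 14, 15}
⟦that broke⟧ = ⟦broke⟧ = {2, 4, 5, 7, 8, 9, 10, 14, 15}
⟦disk⟧ = {1, 3, 4, 8, 9, 10, 11, 12, 13, 14, 15}
… ∩ ⟦beside 9⟧ = {1, 3, 4, 8, 9, 10, 11, 12, 13, 14, 15} ∩ {1, 2, 3, 4, 7, 8, 10, 11, 12, 14, 15} = {1, 3, 4, 8, 10, 11, 12, 14, 15}
… ∩ ⟦that broke⟧ = {1, 3, 4, 8, 10, 11, 12, 14, 15} ∩ {2, 4, 5, 7, 8, 9, 10, 14, 15} = {4, 8, 10, 14, 15}
So ⟦disk beside 9 that broke⟧ = {4, 8, 10, 14, 15}.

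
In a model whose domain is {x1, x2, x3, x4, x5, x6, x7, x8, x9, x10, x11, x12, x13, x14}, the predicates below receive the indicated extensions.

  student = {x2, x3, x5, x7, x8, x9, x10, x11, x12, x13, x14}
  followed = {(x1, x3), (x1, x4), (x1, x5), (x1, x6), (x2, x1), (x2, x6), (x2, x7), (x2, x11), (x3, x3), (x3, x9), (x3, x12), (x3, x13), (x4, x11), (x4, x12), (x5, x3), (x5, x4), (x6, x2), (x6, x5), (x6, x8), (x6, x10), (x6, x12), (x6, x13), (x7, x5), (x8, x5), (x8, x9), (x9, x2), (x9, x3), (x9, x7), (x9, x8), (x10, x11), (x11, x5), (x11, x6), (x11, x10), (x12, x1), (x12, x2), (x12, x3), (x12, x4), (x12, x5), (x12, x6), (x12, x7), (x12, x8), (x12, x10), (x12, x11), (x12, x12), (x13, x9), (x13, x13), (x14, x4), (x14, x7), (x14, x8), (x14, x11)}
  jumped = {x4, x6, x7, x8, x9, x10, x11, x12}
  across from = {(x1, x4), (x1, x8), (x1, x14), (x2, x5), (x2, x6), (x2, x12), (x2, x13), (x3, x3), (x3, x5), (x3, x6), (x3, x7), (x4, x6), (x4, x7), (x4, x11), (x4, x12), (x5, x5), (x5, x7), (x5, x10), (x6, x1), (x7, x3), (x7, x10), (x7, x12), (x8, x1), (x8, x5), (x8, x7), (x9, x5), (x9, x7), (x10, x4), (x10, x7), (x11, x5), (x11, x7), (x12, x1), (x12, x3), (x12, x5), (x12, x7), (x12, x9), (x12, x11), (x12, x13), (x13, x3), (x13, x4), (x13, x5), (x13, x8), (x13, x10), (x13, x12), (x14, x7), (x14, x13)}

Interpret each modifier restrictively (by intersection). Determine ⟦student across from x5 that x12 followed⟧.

⟦across from x5⟧ = {x : ⟨x, x5⟩ ∈ ⟦across from⟧} = {x2, x3, x5, x8, x9, x11, x12, x13}
⟦that x12 followed⟧ = {x : ⟨x12, x⟩ ∈ ⟦followed⟧} = {x1, x2, x3, x4, x5, x6, x7, x8, x10, x11, x12}
⟦student⟧ = {x2, x3, x5, x7, x8, x9, x10, x11, x12, x13, x14}
… ∩ ⟦across from x5⟧ = {x2, x3, x5, x7, x8, x9, x10, x11, x12, x13, x14} ∩ {x2, x3, x5, x8, x9, x11, x12, x13} = {x2, x3, x5, x8, x9, x11, x12, x13}
… ∩ ⟦that x12 followed⟧ = {x2, x3, x5, x8, x9, x11, x12, x13} ∩ {x1, x2, x3, x4, x5, x6, x7, x8, x10, x11, x12} = {x2, x3, x5, x8, x11, x12}
So ⟦student across from x5 that x12 followed⟧ = {x2, x3, x5, x8, x11, x12}.

{x2, x3, x5, x8, x11, x12}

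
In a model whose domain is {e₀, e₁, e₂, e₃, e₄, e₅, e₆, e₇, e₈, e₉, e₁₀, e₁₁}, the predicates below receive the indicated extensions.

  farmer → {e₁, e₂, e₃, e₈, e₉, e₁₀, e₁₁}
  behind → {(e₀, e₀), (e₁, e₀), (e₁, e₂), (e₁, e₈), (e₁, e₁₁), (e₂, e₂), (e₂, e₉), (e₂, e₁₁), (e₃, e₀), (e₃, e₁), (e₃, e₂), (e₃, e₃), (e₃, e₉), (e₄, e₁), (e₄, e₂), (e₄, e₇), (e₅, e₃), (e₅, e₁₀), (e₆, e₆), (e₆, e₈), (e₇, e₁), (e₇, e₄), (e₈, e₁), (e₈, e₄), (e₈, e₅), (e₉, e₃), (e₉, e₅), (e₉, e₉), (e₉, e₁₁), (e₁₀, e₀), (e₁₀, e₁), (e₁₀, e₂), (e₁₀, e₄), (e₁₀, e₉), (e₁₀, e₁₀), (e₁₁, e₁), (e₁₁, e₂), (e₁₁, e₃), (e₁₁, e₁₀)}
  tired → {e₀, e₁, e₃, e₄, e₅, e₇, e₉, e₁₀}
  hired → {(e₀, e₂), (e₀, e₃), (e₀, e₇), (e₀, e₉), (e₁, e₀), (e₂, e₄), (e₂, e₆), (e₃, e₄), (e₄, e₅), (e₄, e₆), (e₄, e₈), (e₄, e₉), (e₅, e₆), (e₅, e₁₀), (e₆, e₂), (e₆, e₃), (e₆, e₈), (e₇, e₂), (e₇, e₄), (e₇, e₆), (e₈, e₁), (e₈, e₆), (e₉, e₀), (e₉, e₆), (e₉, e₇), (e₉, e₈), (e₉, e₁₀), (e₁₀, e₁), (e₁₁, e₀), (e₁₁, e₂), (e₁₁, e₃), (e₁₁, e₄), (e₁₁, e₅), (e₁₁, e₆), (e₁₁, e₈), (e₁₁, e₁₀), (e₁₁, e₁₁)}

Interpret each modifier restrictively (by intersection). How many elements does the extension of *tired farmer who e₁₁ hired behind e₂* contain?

⟦who e₁₁ hired⟧ = {x : ⟨e₁₁, x⟩ ∈ ⟦hired⟧} = {e₀, e₂, e₃, e₄, e₅, e₆, e₈, e₁₀, e₁₁}
⟦behind e₂⟧ = {x : ⟨x, e₂⟩ ∈ ⟦behind⟧} = {e₁, e₂, e₃, e₄, e₁₀, e₁₁}
⟦farmer⟧ = {e₁, e₂, e₃, e₈, e₉, e₁₀, e₁₁}
… ∩ ⟦who e₁₁ hired⟧ = {e₁, e₂, e₃, e₈, e₉, e₁₀, e₁₁} ∩ {e₀, e₂, e₃, e₄, e₅, e₆, e₈, e₁₀, e₁₁} = {e₂, e₃, e₈, e₁₀, e₁₁}
… ∩ ⟦behind e₂⟧ = {e₂, e₃, e₈, e₁₀, e₁₁} ∩ {e₁, e₂, e₃, e₄, e₁₀, e₁₁} = {e₂, e₃, e₁₀, e₁₁}
… ∩ ⟦tired⟧ = {e₂, e₃, e₁₀, e₁₁} ∩ {e₀, e₁, e₃, e₄, e₅, e₇, e₉, e₁₀} = {e₃, e₁₀}
⟦tired farmer who e₁₁ hired behind e₂⟧ = {e₃, e₁₀}, so the cardinality is 2.

2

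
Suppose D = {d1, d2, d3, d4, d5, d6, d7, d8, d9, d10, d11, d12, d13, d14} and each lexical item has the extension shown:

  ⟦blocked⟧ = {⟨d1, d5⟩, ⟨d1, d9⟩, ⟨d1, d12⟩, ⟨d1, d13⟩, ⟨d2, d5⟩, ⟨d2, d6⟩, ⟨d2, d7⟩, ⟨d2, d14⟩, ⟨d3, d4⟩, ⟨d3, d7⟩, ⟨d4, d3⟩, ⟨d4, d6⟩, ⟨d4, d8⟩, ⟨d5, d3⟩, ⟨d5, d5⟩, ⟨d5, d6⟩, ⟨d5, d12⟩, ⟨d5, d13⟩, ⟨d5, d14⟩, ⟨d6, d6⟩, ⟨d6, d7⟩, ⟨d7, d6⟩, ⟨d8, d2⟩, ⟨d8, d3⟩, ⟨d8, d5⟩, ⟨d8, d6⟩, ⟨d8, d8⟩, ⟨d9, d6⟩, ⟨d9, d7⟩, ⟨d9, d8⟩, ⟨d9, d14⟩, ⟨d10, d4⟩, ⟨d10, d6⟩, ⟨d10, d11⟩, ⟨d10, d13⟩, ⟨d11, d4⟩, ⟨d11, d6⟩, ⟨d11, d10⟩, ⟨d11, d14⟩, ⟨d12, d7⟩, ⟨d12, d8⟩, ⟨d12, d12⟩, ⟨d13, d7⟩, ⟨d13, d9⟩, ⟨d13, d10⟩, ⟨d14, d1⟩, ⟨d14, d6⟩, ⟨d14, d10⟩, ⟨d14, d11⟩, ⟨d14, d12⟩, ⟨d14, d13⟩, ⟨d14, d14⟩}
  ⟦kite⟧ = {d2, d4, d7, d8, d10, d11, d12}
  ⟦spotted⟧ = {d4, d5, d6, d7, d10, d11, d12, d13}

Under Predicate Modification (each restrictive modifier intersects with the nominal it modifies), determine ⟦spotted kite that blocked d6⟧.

⟦that blocked d6⟧ = {x : ⟨x, d6⟩ ∈ ⟦blocked⟧} = {d2, d4, d5, d6, d7, d8, d9, d10, d11, d14}
⟦kite⟧ = {d2, d4, d7, d8, d10, d11, d12}
… ∩ ⟦that blocked d6⟧ = {d2, d4, d7, d8, d10, d11, d12} ∩ {d2, d4, d5, d6, d7, d8, d9, d10, d11, d14} = {d2, d4, d7, d8, d10, d11}
… ∩ ⟦spotted⟧ = {d2, d4, d7, d8, d10, d11} ∩ {d4, d5, d6, d7, d10, d11, d12, d13} = {d4, d7, d10, d11}
So ⟦spotted kite that blocked d6⟧ = {d4, d7, d10, d11}.

{d4, d7, d10, d11}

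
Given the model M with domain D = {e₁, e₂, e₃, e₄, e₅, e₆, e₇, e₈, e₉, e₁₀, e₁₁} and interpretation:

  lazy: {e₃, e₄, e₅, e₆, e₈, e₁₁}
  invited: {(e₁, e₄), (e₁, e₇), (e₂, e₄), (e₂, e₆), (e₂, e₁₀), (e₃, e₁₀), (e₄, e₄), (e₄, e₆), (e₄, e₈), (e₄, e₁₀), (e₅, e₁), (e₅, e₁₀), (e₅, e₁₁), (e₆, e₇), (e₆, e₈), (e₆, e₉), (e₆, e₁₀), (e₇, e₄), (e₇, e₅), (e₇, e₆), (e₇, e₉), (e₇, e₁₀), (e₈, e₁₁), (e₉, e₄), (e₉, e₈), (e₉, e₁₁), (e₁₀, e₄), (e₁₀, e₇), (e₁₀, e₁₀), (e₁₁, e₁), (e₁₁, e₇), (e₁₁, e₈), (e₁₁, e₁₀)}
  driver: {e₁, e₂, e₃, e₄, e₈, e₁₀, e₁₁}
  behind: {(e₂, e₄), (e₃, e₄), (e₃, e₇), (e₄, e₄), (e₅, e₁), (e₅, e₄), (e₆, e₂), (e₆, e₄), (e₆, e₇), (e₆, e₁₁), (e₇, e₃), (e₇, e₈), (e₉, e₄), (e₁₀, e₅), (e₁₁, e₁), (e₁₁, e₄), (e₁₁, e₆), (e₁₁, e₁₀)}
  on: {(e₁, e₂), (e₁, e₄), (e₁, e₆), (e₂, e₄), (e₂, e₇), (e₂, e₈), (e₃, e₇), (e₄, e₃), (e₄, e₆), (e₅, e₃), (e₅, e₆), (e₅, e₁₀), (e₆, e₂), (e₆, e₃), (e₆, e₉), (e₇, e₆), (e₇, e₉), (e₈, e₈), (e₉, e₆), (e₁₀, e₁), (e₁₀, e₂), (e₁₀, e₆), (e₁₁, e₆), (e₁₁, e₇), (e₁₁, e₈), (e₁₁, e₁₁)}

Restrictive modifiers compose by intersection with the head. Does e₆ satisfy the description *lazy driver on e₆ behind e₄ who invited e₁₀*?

no

⟦on e₆⟧ = {x : ⟨x, e₆⟩ ∈ ⟦on⟧} = {e₁, e₄, e₅, e₇, e₉, e₁₀, e₁₁}
⟦behind e₄⟧ = {x : ⟨x, e₄⟩ ∈ ⟦behind⟧} = {e₂, e₃, e₄, e₅, e₆, e₉, e₁₁}
⟦who invited e₁₀⟧ = {x : ⟨x, e₁₀⟩ ∈ ⟦invited⟧} = {e₂, e₃, e₄, e₅, e₆, e₇, e₁₀, e₁₁}
⟦driver⟧ = {e₁, e₂, e₃, e₄, e₈, e₁₀, e₁₁}
… ∩ ⟦on e₆⟧ = {e₁, e₂, e₃, e₄, e₈, e₁₀, e₁₁} ∩ {e₁, e₄, e₅, e₇, e₉, e₁₀, e₁₁} = {e₁, e₄, e₁₀, e₁₁}
… ∩ ⟦behind e₄⟧ = {e₁, e₄, e₁₀, e₁₁} ∩ {e₂, e₃, e₄, e₅, e₆, e₉, e₁₁} = {e₄, e₁₁}
… ∩ ⟦who invited e₁₀⟧ = {e₄, e₁₁} ∩ {e₂, e₃, e₄, e₅, e₆, e₇, e₁₀, e₁₁} = {e₄, e₁₁}
… ∩ ⟦lazy⟧ = {e₄, e₁₁} ∩ {e₃, e₄, e₅, e₆, e₈, e₁₁} = {e₄, e₁₁}
⟦lazy driver on e₆ behind e₄ who invited e₁₀⟧ = {e₄, e₁₁}; e₆ ∉ this set.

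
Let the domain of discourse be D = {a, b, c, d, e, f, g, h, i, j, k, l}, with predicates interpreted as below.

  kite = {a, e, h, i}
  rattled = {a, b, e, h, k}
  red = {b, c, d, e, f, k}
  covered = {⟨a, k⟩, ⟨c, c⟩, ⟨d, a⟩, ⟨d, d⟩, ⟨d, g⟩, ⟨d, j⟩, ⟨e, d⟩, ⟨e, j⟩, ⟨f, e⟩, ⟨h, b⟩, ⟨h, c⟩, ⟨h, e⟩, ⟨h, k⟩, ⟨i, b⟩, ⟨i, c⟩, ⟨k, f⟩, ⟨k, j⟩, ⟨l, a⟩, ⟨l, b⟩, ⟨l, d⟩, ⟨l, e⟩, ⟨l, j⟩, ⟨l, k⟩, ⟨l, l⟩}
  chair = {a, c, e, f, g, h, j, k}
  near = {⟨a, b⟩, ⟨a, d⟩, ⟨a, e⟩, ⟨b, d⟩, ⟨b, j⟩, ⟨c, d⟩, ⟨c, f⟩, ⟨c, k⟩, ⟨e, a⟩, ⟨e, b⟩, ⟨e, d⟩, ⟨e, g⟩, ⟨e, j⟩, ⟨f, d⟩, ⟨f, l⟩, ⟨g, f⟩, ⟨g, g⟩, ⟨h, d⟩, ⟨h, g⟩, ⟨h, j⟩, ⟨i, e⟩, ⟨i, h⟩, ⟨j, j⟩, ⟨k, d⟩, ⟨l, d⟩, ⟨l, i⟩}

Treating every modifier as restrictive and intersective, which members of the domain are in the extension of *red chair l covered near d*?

⟦l covered⟧ = {x : ⟨l, x⟩ ∈ ⟦covered⟧} = {a, b, d, e, j, k, l}
⟦near d⟧ = {x : ⟨x, d⟩ ∈ ⟦near⟧} = {a, b, c, e, f, h, k, l}
⟦chair⟧ = {a, c, e, f, g, h, j, k}
… ∩ ⟦l covered⟧ = {a, c, e, f, g, h, j, k} ∩ {a, b, d, e, j, k, l} = {a, e, j, k}
… ∩ ⟦near d⟧ = {a, e, j, k} ∩ {a, b, c, e, f, h, k, l} = {a, e, k}
… ∩ ⟦red⟧ = {a, e, k} ∩ {b, c, d, e, f, k} = {e, k}
So ⟦red chair l covered near d⟧ = {e, k}.

{e, k}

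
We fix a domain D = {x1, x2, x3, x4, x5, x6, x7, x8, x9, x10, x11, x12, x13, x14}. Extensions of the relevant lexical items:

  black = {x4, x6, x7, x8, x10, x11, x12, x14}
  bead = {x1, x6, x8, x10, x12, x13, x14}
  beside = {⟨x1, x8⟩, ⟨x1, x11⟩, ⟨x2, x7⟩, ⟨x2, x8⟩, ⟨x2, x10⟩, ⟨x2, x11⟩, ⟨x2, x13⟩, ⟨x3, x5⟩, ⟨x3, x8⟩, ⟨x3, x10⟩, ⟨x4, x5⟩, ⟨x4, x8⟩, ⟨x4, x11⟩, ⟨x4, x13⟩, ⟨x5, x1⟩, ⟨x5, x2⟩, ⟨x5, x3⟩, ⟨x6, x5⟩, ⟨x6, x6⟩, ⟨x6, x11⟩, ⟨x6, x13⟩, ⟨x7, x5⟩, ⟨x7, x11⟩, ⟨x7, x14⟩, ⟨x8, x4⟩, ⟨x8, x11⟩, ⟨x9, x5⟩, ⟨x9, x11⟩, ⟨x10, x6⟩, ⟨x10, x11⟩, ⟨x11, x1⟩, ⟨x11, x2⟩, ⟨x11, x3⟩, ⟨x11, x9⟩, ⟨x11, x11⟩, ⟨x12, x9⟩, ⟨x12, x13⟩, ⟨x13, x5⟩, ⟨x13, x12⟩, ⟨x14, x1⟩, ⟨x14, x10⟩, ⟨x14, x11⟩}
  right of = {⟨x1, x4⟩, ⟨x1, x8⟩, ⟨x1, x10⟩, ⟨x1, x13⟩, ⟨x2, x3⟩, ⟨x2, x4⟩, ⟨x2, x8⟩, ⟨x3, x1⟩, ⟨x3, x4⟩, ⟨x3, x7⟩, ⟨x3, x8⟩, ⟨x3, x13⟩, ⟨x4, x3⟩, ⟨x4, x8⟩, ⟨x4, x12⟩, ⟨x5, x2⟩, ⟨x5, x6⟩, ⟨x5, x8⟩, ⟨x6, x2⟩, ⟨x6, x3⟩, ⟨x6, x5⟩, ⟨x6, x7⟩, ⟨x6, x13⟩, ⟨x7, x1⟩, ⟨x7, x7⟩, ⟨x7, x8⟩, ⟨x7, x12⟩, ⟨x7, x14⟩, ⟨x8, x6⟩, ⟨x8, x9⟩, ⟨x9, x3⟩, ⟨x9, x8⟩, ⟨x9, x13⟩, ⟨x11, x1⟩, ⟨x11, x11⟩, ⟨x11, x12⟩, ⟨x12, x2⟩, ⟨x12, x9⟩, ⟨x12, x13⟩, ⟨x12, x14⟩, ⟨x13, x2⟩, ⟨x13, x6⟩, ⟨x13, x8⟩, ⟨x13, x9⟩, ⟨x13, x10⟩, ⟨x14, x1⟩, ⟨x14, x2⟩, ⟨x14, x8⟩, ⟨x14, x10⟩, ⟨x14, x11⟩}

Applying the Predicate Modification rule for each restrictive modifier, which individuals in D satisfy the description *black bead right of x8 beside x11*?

⟦right of x8⟧ = {x : ⟨x, x8⟩ ∈ ⟦right of⟧} = {x1, x2, x3, x4, x5, x7, x9, x13, x14}
⟦beside x11⟧ = {x : ⟨x, x11⟩ ∈ ⟦beside⟧} = {x1, x2, x4, x6, x7, x8, x9, x10, x11, x14}
⟦bead⟧ = {x1, x6, x8, x10, x12, x13, x14}
… ∩ ⟦right of x8⟧ = {x1, x6, x8, x10, x12, x13, x14} ∩ {x1, x2, x3, x4, x5, x7, x9, x13, x14} = {x1, x13, x14}
… ∩ ⟦beside x11⟧ = {x1, x13, x14} ∩ {x1, x2, x4, x6, x7, x8, x9, x10, x11, x14} = {x1, x14}
… ∩ ⟦black⟧ = {x1, x14} ∩ {x4, x6, x7, x8, x10, x11, x12, x14} = {x14}
So ⟦black bead right of x8 beside x11⟧ = {x14}.

{x14}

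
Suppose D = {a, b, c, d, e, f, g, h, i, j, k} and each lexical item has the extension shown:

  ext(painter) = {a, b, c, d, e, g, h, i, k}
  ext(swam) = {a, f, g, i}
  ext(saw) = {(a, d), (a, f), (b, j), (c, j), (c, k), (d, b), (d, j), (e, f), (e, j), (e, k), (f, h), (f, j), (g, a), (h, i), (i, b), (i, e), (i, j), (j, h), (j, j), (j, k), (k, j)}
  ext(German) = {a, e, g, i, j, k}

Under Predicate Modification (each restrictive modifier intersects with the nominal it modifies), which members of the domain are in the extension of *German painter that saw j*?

{e, i, k}

⟦that saw j⟧ = {x : ⟨x, j⟩ ∈ ⟦saw⟧} = {b, c, d, e, f, i, j, k}
⟦painter⟧ = {a, b, c, d, e, g, h, i, k}
… ∩ ⟦that saw j⟧ = {a, b, c, d, e, g, h, i, k} ∩ {b, c, d, e, f, i, j, k} = {b, c, d, e, i, k}
… ∩ ⟦German⟧ = {b, c, d, e, i, k} ∩ {a, e, g, i, j, k} = {e, i, k}
So ⟦German painter that saw j⟧ = {e, i, k}.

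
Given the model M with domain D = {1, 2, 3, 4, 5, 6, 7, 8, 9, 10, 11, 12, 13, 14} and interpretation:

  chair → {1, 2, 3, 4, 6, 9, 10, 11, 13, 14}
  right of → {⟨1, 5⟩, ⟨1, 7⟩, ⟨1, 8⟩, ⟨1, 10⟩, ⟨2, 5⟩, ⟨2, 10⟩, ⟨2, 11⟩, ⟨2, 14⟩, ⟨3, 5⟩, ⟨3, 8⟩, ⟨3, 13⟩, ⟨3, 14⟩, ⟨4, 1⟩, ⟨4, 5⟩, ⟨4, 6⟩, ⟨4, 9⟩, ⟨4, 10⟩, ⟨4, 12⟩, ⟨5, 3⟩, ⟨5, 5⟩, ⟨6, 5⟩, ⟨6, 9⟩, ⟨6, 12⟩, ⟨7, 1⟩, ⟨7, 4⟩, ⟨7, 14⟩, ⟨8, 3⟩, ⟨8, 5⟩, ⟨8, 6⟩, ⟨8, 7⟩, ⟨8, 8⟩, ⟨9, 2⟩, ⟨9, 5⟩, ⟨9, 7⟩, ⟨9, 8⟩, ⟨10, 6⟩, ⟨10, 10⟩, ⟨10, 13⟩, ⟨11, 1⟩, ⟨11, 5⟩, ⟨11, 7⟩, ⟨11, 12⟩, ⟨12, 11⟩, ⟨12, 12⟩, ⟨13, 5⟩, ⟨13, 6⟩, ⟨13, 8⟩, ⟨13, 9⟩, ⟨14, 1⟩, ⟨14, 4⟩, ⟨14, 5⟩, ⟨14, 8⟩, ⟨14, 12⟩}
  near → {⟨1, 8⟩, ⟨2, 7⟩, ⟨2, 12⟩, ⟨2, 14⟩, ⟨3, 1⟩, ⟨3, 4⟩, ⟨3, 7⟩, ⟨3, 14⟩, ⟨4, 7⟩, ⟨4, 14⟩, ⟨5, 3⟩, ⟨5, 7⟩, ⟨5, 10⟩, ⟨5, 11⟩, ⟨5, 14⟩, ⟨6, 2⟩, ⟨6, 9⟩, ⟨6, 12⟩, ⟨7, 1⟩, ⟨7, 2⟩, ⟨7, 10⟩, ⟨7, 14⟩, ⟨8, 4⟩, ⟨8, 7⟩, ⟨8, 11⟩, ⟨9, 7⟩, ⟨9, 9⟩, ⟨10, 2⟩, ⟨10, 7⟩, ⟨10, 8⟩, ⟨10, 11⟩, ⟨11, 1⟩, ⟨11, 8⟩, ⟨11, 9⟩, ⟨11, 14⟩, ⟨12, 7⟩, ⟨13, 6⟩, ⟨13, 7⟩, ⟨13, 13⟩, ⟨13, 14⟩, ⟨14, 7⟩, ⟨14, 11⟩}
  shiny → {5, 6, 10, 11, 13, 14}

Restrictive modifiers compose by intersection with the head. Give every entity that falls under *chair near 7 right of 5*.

{2, 3, 4, 9, 13, 14}

⟦near 7⟧ = {x : ⟨x, 7⟩ ∈ ⟦near⟧} = {2, 3, 4, 5, 8, 9, 10, 12, 13, 14}
⟦right of 5⟧ = {x : ⟨x, 5⟩ ∈ ⟦right of⟧} = {1, 2, 3, 4, 5, 6, 8, 9, 11, 13, 14}
⟦chair⟧ = {1, 2, 3, 4, 6, 9, 10, 11, 13, 14}
… ∩ ⟦near 7⟧ = {1, 2, 3, 4, 6, 9, 10, 11, 13, 14} ∩ {2, 3, 4, 5, 8, 9, 10, 12, 13, 14} = {2, 3, 4, 9, 10, 13, 14}
… ∩ ⟦right of 5⟧ = {2, 3, 4, 9, 10, 13, 14} ∩ {1, 2, 3, 4, 5, 6, 8, 9, 11, 13, 14} = {2, 3, 4, 9, 13, 14}
So ⟦chair near 7 right of 5⟧ = {2, 3, 4, 9, 13, 14}.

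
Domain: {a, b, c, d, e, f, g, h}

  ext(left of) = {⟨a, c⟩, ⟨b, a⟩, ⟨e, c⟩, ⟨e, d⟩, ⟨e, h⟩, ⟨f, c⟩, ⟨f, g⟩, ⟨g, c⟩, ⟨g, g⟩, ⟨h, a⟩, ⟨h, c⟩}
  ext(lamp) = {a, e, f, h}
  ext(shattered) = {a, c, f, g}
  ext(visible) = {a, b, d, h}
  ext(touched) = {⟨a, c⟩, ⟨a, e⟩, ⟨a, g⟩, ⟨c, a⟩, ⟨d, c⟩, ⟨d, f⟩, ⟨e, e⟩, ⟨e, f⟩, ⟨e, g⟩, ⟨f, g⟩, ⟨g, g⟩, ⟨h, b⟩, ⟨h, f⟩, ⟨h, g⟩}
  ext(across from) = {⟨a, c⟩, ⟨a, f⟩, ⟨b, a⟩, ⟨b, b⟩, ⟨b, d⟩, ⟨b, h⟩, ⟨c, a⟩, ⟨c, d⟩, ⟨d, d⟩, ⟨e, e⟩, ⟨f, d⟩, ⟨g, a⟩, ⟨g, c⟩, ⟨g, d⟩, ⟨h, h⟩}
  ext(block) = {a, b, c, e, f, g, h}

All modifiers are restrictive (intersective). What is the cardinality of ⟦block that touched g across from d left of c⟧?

2

⟦that touched g⟧ = {x : ⟨x, g⟩ ∈ ⟦touched⟧} = {a, e, f, g, h}
⟦across from d⟧ = {x : ⟨x, d⟩ ∈ ⟦across from⟧} = {b, c, d, f, g}
⟦left of c⟧ = {x : ⟨x, c⟩ ∈ ⟦left of⟧} = {a, e, f, g, h}
⟦block⟧ = {a, b, c, e, f, g, h}
… ∩ ⟦that touched g⟧ = {a, b, c, e, f, g, h} ∩ {a, e, f, g, h} = {a, e, f, g, h}
… ∩ ⟦across from d⟧ = {a, e, f, g, h} ∩ {b, c, d, f, g} = {f, g}
… ∩ ⟦left of c⟧ = {f, g} ∩ {a, e, f, g, h} = {f, g}
⟦block that touched g across from d left of c⟧ = {f, g}, so the cardinality is 2.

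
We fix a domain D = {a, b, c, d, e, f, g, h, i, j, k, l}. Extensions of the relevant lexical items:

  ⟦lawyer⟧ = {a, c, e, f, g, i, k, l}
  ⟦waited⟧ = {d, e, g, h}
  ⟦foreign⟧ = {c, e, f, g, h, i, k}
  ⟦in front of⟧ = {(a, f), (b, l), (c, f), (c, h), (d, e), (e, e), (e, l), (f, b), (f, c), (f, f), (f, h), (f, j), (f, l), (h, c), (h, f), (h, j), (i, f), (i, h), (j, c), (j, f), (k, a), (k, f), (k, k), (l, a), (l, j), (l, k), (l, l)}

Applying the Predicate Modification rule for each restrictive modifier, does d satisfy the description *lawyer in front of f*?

no

⟦in front of f⟧ = {x : ⟨x, f⟩ ∈ ⟦in front of⟧} = {a, c, f, h, i, j, k}
⟦lawyer⟧ = {a, c, e, f, g, i, k, l}
… ∩ ⟦in front of f⟧ = {a, c, e, f, g, i, k, l} ∩ {a, c, f, h, i, j, k} = {a, c, f, i, k}
⟦lawyer in front of f⟧ = {a, c, f, i, k}; d ∉ this set.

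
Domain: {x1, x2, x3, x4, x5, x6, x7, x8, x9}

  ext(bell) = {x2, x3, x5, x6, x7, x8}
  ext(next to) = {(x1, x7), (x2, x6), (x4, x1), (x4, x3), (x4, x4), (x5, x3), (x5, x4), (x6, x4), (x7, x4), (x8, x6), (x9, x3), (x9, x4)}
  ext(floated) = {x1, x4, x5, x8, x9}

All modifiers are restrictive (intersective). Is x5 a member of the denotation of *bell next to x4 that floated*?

yes

⟦next to x4⟧ = {x : ⟨x, x4⟩ ∈ ⟦next to⟧} = {x4, x5, x6, x7, x9}
⟦that floated⟧ = ⟦floated⟧ = {x1, x4, x5, x8, x9}
⟦bell⟧ = {x2, x3, x5, x6, x7, x8}
… ∩ ⟦next to x4⟧ = {x2, x3, x5, x6, x7, x8} ∩ {x4, x5, x6, x7, x9} = {x5, x6, x7}
… ∩ ⟦that floated⟧ = {x5, x6, x7} ∩ {x1, x4, x5, x8, x9} = {x5}
⟦bell next to x4 that floated⟧ = {x5}; x5 ∈ this set.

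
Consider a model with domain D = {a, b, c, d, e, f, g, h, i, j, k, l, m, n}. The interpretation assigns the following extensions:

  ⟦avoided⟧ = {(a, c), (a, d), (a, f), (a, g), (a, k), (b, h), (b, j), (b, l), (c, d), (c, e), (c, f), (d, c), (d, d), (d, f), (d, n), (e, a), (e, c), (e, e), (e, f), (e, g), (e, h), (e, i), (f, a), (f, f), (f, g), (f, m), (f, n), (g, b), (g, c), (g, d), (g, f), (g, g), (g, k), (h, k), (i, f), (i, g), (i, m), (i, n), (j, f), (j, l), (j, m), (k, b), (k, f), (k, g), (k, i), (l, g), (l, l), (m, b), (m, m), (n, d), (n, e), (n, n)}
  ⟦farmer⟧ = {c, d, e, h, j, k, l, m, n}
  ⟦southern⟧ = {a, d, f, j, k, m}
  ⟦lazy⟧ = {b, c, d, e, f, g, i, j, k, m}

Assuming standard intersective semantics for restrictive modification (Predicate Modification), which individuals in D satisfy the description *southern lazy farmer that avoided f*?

⟦that avoided f⟧ = {x : ⟨x, f⟩ ∈ ⟦avoided⟧} = {a, c, d, e, f, g, i, j, k}
⟦farmer⟧ = {c, d, e, h, j, k, l, m, n}
… ∩ ⟦that avoided f⟧ = {c, d, e, h, j, k, l, m, n} ∩ {a, c, d, e, f, g, i, j, k} = {c, d, e, j, k}
… ∩ ⟦southern⟧ = {c, d, e, j, k} ∩ {a, d, f, j, k, m} = {d, j, k}
… ∩ ⟦lazy⟧ = {d, j, k} ∩ {b, c, d, e, f, g, i, j, k, m} = {d, j, k}
So ⟦southern lazy farmer that avoided f⟧ = {d, j, k}.

{d, j, k}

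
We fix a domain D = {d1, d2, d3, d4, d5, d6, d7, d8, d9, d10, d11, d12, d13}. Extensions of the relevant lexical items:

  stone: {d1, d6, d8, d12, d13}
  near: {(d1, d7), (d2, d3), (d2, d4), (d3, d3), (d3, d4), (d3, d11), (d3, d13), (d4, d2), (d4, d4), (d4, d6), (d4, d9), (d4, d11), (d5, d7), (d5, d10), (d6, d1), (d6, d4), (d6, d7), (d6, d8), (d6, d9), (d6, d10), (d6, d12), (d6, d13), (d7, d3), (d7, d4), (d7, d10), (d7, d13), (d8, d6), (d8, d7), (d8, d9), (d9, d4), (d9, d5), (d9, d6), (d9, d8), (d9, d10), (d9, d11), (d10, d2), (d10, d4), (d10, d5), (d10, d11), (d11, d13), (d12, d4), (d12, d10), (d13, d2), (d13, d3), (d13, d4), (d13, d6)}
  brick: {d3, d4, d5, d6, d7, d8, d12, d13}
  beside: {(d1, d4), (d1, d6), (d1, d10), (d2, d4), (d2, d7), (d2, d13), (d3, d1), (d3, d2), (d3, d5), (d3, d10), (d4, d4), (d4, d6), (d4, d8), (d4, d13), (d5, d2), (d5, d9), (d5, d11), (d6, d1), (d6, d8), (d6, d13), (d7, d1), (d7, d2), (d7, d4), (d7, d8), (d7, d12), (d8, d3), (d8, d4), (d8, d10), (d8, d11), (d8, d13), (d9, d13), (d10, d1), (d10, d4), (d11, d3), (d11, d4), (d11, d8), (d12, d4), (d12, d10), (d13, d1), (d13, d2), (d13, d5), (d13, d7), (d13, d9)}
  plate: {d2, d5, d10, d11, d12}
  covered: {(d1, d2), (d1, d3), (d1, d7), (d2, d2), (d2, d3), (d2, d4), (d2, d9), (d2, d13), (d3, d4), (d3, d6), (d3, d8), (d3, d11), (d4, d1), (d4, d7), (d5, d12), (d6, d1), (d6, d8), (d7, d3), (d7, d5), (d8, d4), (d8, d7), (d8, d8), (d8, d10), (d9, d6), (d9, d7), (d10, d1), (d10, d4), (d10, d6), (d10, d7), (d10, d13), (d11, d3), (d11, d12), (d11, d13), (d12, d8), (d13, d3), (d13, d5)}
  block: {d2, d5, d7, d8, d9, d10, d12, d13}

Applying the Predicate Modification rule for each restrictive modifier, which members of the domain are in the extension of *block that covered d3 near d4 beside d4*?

{d2, d7}

⟦that covered d3⟧ = {x : ⟨x, d3⟩ ∈ ⟦covered⟧} = {d1, d2, d7, d11, d13}
⟦near d4⟧ = {x : ⟨x, d4⟩ ∈ ⟦near⟧} = {d2, d3, d4, d6, d7, d9, d10, d12, d13}
⟦beside d4⟧ = {x : ⟨x, d4⟩ ∈ ⟦beside⟧} = {d1, d2, d4, d7, d8, d10, d11, d12}
⟦block⟧ = {d2, d5, d7, d8, d9, d10, d12, d13}
… ∩ ⟦that covered d3⟧ = {d2, d5, d7, d8, d9, d10, d12, d13} ∩ {d1, d2, d7, d11, d13} = {d2, d7, d13}
… ∩ ⟦near d4⟧ = {d2, d7, d13} ∩ {d2, d3, d4, d6, d7, d9, d10, d12, d13} = {d2, d7, d13}
… ∩ ⟦beside d4⟧ = {d2, d7, d13} ∩ {d1, d2, d4, d7, d8, d10, d11, d12} = {d2, d7}
So ⟦block that covered d3 near d4 beside d4⟧ = {d2, d7}.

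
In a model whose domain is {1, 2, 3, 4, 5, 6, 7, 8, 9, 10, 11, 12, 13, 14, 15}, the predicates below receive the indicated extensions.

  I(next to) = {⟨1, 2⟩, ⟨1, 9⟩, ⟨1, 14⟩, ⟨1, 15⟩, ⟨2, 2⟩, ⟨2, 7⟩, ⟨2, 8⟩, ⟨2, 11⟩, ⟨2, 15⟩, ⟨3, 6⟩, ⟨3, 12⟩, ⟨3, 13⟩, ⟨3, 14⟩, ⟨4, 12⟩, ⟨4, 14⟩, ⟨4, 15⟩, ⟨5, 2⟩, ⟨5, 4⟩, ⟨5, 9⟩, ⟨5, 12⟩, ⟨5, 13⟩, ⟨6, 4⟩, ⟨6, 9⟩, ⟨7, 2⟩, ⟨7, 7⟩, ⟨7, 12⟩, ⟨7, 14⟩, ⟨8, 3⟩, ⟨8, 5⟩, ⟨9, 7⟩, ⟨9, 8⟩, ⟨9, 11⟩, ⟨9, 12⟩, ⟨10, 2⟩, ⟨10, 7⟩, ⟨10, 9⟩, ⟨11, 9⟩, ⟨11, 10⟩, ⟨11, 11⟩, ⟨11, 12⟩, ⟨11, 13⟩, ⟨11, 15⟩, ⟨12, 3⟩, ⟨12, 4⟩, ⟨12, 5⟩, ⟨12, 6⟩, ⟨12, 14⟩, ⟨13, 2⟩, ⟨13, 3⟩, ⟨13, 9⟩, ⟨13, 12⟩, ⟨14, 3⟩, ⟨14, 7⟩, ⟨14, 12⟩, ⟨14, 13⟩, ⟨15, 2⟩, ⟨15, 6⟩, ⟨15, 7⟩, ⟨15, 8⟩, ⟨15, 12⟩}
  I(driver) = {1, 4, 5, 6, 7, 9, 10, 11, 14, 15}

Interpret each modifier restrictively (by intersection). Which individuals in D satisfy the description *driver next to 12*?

⟦next to 12⟧ = {x : ⟨x, 12⟩ ∈ ⟦next to⟧} = {3, 4, 5, 7, 9, 11, 13, 14, 15}
⟦driver⟧ = {1, 4, 5, 6, 7, 9, 10, 11, 14, 15}
… ∩ ⟦next to 12⟧ = {1, 4, 5, 6, 7, 9, 10, 11, 14, 15} ∩ {3, 4, 5, 7, 9, 11, 13, 14, 15} = {4, 5, 7, 9, 11, 14, 15}
So ⟦driver next to 12⟧ = {4, 5, 7, 9, 11, 14, 15}.

{4, 5, 7, 9, 11, 14, 15}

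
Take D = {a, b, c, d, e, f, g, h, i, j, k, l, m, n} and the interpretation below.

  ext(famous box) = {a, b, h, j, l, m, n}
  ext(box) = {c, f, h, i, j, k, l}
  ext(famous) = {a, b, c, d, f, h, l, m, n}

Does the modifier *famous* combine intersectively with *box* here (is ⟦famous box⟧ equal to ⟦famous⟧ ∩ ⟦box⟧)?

⟦famous⟧ ∩ ⟦box⟧ = {a, b, c, d, f, h, l, m, n} ∩ {c, f, h, i, j, k, l} = {c, f, h, l}
Observed ⟦famous box⟧ = {a, b, h, j, l, m, n}.
These differ, so the modifier is not intersective in this model.

no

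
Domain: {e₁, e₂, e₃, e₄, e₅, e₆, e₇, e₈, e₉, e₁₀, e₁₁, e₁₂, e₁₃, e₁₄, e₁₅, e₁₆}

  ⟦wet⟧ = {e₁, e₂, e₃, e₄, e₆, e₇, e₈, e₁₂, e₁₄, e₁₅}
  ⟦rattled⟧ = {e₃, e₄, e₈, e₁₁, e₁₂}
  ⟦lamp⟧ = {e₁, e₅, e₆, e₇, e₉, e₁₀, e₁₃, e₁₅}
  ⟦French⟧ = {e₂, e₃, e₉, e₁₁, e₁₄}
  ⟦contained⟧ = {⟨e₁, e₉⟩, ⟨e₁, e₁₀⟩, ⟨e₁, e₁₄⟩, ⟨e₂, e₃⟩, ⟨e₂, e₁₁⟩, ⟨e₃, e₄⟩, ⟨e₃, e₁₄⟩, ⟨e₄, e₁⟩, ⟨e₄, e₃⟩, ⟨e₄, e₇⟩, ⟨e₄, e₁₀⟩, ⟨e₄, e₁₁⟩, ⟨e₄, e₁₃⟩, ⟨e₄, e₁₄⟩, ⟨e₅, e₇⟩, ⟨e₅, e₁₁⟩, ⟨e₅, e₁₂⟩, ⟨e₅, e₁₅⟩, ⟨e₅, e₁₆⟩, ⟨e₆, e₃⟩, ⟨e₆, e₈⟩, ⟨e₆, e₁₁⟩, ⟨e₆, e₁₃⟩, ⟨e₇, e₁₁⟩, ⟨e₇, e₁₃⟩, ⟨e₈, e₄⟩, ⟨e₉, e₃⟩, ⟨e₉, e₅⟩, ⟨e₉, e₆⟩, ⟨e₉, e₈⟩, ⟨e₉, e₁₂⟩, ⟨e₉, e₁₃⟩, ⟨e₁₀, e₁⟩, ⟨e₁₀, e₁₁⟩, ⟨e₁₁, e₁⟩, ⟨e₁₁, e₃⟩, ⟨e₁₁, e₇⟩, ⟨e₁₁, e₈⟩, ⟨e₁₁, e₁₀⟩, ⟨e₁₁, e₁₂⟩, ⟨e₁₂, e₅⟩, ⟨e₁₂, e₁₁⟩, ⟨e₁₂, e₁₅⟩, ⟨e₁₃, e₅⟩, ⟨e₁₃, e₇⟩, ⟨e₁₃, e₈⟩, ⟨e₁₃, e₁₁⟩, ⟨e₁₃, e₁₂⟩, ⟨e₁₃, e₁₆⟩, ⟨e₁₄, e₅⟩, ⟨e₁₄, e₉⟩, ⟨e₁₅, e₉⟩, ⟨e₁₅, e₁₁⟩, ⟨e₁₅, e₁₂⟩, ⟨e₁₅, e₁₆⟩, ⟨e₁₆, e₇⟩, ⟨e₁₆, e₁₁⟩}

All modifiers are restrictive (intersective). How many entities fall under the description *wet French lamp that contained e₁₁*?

0

⟦that contained e₁₁⟧ = {x : ⟨x, e₁₁⟩ ∈ ⟦contained⟧} = {e₂, e₄, e₅, e₆, e₇, e₁₀, e₁₂, e₁₃, e₁₅, e₁₆}
⟦lamp⟧ = {e₁, e₅, e₆, e₇, e₉, e₁₀, e₁₃, e₁₅}
… ∩ ⟦that contained e₁₁⟧ = {e₁, e₅, e₆, e₇, e₉, e₁₀, e₁₃, e₁₅} ∩ {e₂, e₄, e₅, e₆, e₇, e₁₀, e₁₂, e₁₃, e₁₅, e₁₆} = {e₅, e₆, e₇, e₁₀, e₁₃, e₁₅}
… ∩ ⟦wet⟧ = {e₅, e₆, e₇, e₁₀, e₁₃, e₁₅} ∩ {e₁, e₂, e₃, e₄, e₆, e₇, e₈, e₁₂, e₁₄, e₁₅} = {e₆, e₇, e₁₅}
… ∩ ⟦French⟧ = {e₆, e₇, e₁₅} ∩ {e₂, e₃, e₉, e₁₁, e₁₄} = ∅
⟦wet French lamp that contained e₁₁⟧ = ∅, so the cardinality is 0.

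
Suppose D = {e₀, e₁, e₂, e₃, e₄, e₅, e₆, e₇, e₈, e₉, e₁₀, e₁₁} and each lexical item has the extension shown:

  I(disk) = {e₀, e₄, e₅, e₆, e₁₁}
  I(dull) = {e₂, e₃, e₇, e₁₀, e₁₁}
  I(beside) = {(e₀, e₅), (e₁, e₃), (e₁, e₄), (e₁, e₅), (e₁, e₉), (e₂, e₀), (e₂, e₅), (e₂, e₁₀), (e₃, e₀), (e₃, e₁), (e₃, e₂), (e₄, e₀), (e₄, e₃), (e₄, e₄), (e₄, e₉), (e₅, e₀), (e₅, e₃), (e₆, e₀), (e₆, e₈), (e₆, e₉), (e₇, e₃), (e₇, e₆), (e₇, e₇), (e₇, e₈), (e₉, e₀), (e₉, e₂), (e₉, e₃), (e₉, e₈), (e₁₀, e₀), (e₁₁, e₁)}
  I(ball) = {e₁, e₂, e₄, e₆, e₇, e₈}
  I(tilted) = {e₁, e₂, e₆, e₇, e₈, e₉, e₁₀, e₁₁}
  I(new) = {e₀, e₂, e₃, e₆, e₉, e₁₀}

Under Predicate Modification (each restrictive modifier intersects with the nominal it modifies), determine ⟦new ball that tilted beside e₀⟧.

{e₂, e₆}

⟦that tilted⟧ = ⟦tilted⟧ = {e₁, e₂, e₆, e₇, e₈, e₉, e₁₀, e₁₁}
⟦beside e₀⟧ = {x : ⟨x, e₀⟩ ∈ ⟦beside⟧} = {e₂, e₃, e₄, e₅, e₆, e₉, e₁₀}
⟦ball⟧ = {e₁, e₂, e₄, e₆, e₇, e₈}
… ∩ ⟦that tilted⟧ = {e₁, e₂, e₄, e₆, e₇, e₈} ∩ {e₁, e₂, e₆, e₇, e₈, e₉, e₁₀, e₁₁} = {e₁, e₂, e₆, e₇, e₈}
… ∩ ⟦beside e₀⟧ = {e₁, e₂, e₆, e₇, e₈} ∩ {e₂, e₃, e₄, e₅, e₆, e₉, e₁₀} = {e₂, e₆}
… ∩ ⟦new⟧ = {e₂, e₆} ∩ {e₀, e₂, e₃, e₆, e₉, e₁₀} = {e₂, e₆}
So ⟦new ball that tilted beside e₀⟧ = {e₂, e₆}.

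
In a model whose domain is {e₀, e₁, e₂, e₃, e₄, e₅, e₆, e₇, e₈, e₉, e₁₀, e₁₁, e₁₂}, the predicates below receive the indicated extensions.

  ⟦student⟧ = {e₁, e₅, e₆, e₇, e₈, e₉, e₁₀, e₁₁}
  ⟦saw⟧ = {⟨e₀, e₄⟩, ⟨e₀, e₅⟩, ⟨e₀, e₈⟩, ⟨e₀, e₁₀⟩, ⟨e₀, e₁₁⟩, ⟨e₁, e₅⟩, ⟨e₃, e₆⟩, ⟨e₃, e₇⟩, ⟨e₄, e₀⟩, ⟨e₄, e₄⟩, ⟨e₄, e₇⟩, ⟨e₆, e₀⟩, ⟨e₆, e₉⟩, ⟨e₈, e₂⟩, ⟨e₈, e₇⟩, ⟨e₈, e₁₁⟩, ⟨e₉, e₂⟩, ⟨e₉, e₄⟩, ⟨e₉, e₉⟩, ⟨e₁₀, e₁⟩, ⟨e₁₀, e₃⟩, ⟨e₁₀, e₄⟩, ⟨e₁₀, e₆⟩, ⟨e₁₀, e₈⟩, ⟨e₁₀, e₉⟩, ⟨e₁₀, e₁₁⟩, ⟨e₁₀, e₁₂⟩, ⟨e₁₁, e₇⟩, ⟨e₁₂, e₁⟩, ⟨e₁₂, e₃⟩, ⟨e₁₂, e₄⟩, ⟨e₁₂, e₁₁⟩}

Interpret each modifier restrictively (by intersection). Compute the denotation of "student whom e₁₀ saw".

{e₁, e₆, e₈, e₉, e₁₁}

⟦whom e₁₀ saw⟧ = {x : ⟨e₁₀, x⟩ ∈ ⟦saw⟧} = {e₁, e₃, e₄, e₆, e₈, e₉, e₁₁, e₁₂}
⟦student⟧ = {e₁, e₅, e₆, e₇, e₈, e₉, e₁₀, e₁₁}
… ∩ ⟦whom e₁₀ saw⟧ = {e₁, e₅, e₆, e₇, e₈, e₉, e₁₀, e₁₁} ∩ {e₁, e₃, e₄, e₆, e₈, e₉, e₁₁, e₁₂} = {e₁, e₆, e₈, e₉, e₁₁}
So ⟦student whom e₁₀ saw⟧ = {e₁, e₆, e₈, e₉, e₁₁}.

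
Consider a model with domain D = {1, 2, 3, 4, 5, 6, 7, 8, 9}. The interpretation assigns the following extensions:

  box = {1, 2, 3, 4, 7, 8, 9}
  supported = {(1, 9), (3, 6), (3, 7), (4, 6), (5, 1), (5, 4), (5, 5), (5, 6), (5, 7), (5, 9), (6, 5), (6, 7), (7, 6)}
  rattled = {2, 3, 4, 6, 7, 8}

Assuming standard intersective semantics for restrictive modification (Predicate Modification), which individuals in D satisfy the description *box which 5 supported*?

⟦which 5 supported⟧ = {x : ⟨5, x⟩ ∈ ⟦supported⟧} = {1, 4, 5, 6, 7, 9}
⟦box⟧ = {1, 2, 3, 4, 7, 8, 9}
… ∩ ⟦which 5 supported⟧ = {1, 2, 3, 4, 7, 8, 9} ∩ {1, 4, 5, 6, 7, 9} = {1, 4, 7, 9}
So ⟦box which 5 supported⟧ = {1, 4, 7, 9}.

{1, 4, 7, 9}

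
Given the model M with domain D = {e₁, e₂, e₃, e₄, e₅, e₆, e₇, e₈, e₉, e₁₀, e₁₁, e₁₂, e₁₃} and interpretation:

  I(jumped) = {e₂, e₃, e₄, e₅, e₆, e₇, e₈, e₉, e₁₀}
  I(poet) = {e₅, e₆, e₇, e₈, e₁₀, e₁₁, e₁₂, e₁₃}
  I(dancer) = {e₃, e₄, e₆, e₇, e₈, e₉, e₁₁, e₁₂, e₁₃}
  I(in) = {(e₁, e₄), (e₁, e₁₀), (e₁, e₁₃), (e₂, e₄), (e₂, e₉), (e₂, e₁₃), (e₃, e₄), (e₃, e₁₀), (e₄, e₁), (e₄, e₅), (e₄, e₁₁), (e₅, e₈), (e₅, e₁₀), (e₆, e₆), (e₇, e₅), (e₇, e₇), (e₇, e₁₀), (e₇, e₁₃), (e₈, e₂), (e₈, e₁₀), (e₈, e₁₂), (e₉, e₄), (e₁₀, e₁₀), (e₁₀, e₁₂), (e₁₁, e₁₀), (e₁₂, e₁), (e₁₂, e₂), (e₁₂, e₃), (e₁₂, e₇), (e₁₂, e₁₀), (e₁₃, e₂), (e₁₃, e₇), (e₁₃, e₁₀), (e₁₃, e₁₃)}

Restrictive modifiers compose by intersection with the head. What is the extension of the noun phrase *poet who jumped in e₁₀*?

{e₅, e₇, e₈, e₁₀}

⟦who jumped⟧ = ⟦jumped⟧ = {e₂, e₃, e₄, e₅, e₆, e₇, e₈, e₉, e₁₀}
⟦in e₁₀⟧ = {x : ⟨x, e₁₀⟩ ∈ ⟦in⟧} = {e₁, e₃, e₅, e₇, e₈, e₁₀, e₁₁, e₁₂, e₁₃}
⟦poet⟧ = {e₅, e₆, e₇, e₈, e₁₀, e₁₁, e₁₂, e₁₃}
… ∩ ⟦who jumped⟧ = {e₅, e₆, e₇, e₈, e₁₀, e₁₁, e₁₂, e₁₃} ∩ {e₂, e₃, e₄, e₅, e₆, e₇, e₈, e₉, e₁₀} = {e₅, e₆, e₇, e₈, e₁₀}
… ∩ ⟦in e₁₀⟧ = {e₅, e₆, e₇, e₈, e₁₀} ∩ {e₁, e₃, e₅, e₇, e₈, e₁₀, e₁₁, e₁₂, e₁₃} = {e₅, e₇, e₈, e₁₀}
So ⟦poet who jumped in e₁₀⟧ = {e₅, e₇, e₈, e₁₀}.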